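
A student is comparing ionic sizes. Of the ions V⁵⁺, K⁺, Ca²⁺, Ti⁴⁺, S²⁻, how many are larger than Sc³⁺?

3

Each ion has 18 electrons. The ranking follows nuclear charge in reverse — greater Z gives a smaller radius. V⁵⁺ (Z=23), Ti⁴⁺ (Z=22), Sc³⁺ (Z=21), Ca²⁺ (Z=20), K⁺ (Z=19), S²⁻ (Z=16).
Placing each against Sc³⁺: smaller — V⁵⁺, Ti⁴⁺; larger — Ca²⁺, K⁺, S²⁻. So 3 are larger.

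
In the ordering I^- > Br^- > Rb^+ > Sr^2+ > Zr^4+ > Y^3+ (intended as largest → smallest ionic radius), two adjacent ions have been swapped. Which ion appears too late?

Compare adjacent ions: both have 36 electrons but Z(Zr)=40 > Z(Y)=39, so Zr^4+ should be the smaller of the two — yet in this decreasing list Zr^4+ sits before Y^3+. Nothing else is reversed, so Y^3+ should move one place to the left.

Y^3+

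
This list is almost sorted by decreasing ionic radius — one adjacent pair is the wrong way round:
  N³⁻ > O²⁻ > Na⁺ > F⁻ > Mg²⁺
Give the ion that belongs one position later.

Scanning neighbour by neighbour, only Na⁺/F⁻ violates a trend: both have 10 electrons but Z(Na)=11 > Z(F)=9, so Na⁺ should be the smaller of the two. That makes Na⁺ the one sitting a position early relative to where it belongs.

Na⁺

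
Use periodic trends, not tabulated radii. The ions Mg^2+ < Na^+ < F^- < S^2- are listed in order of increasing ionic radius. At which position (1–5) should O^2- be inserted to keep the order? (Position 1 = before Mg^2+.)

Mg^2+ (Z=12, 10 e⁻), Na^+ (Z=11, 10 e⁻), F^- (Z=9, 10 e⁻), O^2- (Z=8, 10 e⁻), S^2- (Z=16, 18 e⁻). Mg^2+ < Na^+ (both 10 e⁻, Z=12>11); Na^+ < F^- (isoelectronic, higher Z=11 is smaller); F^- < O^2- (isoelectronic, higher Z=9 is smaller); O^2- < S^2- (same group, period 2 vs 3).
With O^2- included the full order is Mg^2+ < Na^+ < F^- < O^2- < S^2-, so it takes position 4.

4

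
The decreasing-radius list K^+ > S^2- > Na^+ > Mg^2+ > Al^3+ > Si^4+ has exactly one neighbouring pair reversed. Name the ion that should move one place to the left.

Check each adjacent pair. K^+ and S^2- are reversed: both have 18 electrons but Z(K)=19 > Z(S)=16, so K^+ should be the smaller of the two. No other neighbouring pair contradicts the periodic trends, so S^2- is the ion listed too late.

S^2-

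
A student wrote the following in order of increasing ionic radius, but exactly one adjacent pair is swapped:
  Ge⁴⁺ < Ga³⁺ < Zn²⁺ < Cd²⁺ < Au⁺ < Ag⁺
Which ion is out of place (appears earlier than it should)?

Au⁺

Scanning neighbour by neighbour, only Au⁺/Ag⁺ violates a trend: Ag⁺ and Au⁺ are in one column with the same charge; the lighter period-5 ion has one fewer shell and is smaller. That makes Au⁺ the one sitting a position early relative to where it belongs.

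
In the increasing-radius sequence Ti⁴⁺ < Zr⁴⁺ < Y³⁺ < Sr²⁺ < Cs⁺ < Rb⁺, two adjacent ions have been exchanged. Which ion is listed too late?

The pair Cs⁺, Rb⁺ is the wrong way round — Rb⁺ and Cs⁺ are in one column with the same charge; the lighter period-5 ion has one fewer shell and is smaller. All other adjacent pairs agree with periodic trends, so Rb⁺ is the misplaced ion.

Rb⁺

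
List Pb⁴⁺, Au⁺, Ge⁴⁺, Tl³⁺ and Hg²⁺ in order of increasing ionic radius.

First list Z and electron count for each: Ge⁴⁺: 28 e⁻, Z=32, Pb⁴⁺: 78 e⁻, Z=82, Tl³⁺: 78 e⁻, Z=81, Hg²⁺: 78 e⁻, Z=80, Au⁺: 78 e⁻, Z=79. Ge⁴⁺ < Pb⁴⁺ (same group, 2 shells fewer); Pb⁴⁺ < Tl³⁺ (both 78 e⁻, Z=82>81); Tl³⁺ < Hg²⁺ (isoelectronic, higher Z=81 is smaller); Hg²⁺ < Au⁺ (both 78 e⁻, Z=80>79).

Ge⁴⁺ < Pb⁴⁺ < Tl³⁺ < Hg²⁺ < Au⁺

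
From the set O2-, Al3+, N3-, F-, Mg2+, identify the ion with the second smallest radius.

Mg2+

Each ion has 10 electrons. The ranking follows nuclear charge in reverse — greater Z gives a smaller radius. Al3+ (Z=13), Mg2+ (Z=12), F- (Z=9), O2- (Z=8), N3- (Z=7).
That gives Al3+ < Mg2+ < F- < O2- < N3-. From the smallest end, number 2 is Mg2+.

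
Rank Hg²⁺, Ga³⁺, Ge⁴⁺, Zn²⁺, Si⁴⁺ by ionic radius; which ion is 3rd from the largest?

Ga³⁺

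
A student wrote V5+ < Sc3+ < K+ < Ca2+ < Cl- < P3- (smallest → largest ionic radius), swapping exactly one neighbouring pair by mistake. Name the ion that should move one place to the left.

Ca2+

Scanning neighbour by neighbour, only K+/Ca2+ violates a trend: Ca2+ and K+ share 18 electrons; the higher nuclear charge on Ca (Z=20) contracts it more, so Ca2+ < K+. That makes Ca2+ the one sitting a position late relative to where it belongs.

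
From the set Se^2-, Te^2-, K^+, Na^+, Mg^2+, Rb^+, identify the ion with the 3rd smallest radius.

Tabulating Z and e⁻: Mg^2+ (Z=12, 10 e⁻), Na^+ (Z=11, 10 e⁻), K^+ (Z=19, 18 e⁻), Rb^+ (Z=37, 36 e⁻), Se^2- (Z=34, 36 e⁻), Te^2- (Z=52, 54 e⁻). Mg^2+ < Na^+ (isoelectronic, higher Z=12 is smaller); Na^+ < K^+ (same group, 1 shell fewer); K^+ < Rb^+ (same group, period 4 vs 5); Rb^+ < Se^2- (isoelectronic, higher Z=37 is smaller); Se^2- < Te^2- (same group, 1 shell fewer).
Full ascending order: Mg^2+ < Na^+ < K^+ < Rb^+ < Se^2- < Te^2-. Counting from the smallest, position 3 is K^+.

K^+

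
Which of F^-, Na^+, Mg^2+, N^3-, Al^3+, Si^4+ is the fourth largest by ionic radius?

Mg^2+

All of these have 10 electrons (isoelectronic). With the same electron cloud, the ion with the most protons pulls it in tightest. Nuclear charges: Si^4+ (Z=14), Al^3+ (Z=13), Mg^2+ (Z=12), Na^+ (Z=11), F^- (Z=9), N^3- (Z=7). Highest Z is smallest.
So the order is Si^4+ < Al^3+ < Mg^2+ < Na^+ < F^- < N^3-; the 4th-largest ion is Mg^2+.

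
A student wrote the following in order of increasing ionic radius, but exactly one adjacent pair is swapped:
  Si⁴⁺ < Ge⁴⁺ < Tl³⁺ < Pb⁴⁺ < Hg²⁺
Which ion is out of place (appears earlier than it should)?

Tl³⁺

Check each adjacent pair. Tl³⁺ and Pb⁴⁺ are reversed: both have 78 electrons but Z(Pb)=82 > Z(Tl)=81, so Pb⁴⁺ should be the smaller of the two. No other neighbouring pair contradicts the periodic trends, so Tl³⁺ is the ion listed too early.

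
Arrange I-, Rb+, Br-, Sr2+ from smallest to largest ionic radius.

Tabulating Z and e⁻: Sr2+ (Z=38, 36 e⁻), Rb+ (Z=37, 36 e⁻), Br- (Z=35, 36 e⁻), I- (Z=53, 54 e⁻). Sr2+ < Rb+ (both 36 e⁻, Z=38>37); Rb+ < Br- (both 36 e⁻, Z=37>35); Br- < I- (same group, 1 shell fewer).

Sr2+ < Rb+ < Br- < I-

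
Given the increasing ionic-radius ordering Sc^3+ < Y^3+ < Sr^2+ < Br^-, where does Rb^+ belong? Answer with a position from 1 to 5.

Work out protons and electrons: Sc^3+: 18 e⁻, Z=21, Y^3+: 36 e⁻, Z=39, Sr^2+: 36 e⁻, Z=38, Rb^+: 36 e⁻, Z=37, Br^-: 36 e⁻, Z=35. Sc^3+ < Y^3+ (same group, period 4 vs 5); Y^3+ < Sr^2+ (both 36 e⁻, Z=39>38); Sr^2+ < Rb^+ (both 36 e⁻, Z=38>37); Rb^+ < Br^- (both 36 e⁻, Z=37>35).
The complete sequence is Sc^3+ < Y^3+ < Sr^2+ < Rb^+ < Br^-. Rb^+ sits at position 4.

4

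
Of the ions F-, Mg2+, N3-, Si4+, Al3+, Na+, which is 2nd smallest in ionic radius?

Al3+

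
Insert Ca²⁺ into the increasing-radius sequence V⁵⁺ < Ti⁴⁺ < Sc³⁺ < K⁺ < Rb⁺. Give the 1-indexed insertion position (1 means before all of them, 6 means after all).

First list Z and electron count for each: V⁵⁺ has 18 e⁻ (Z=23), Ti⁴⁺ has 18 e⁻ (Z=22), Sc³⁺ has 18 e⁻ (Z=21), Ca²⁺ has 18 e⁻ (Z=20), K⁺ has 18 e⁻ (Z=19), Rb⁺ has 36 e⁻ (Z=37). V⁵⁺ < Ti⁴⁺ (isoelectronic, higher Z=23 is smaller); Ti⁴⁺ < Sc³⁺ (both 18 e⁻, Z=22>21); Sc³⁺ < Ca²⁺ (both 18 e⁻, Z=21>20); Ca²⁺ < K⁺ (isoelectronic, higher Z=20 is smaller); K⁺ < Rb⁺ (same group, period 4 vs 5).
The complete sequence is V⁵⁺ < Ti⁴⁺ < Sc³⁺ < Ca²⁺ < K⁺ < Rb⁺. Ca²⁺ sits at position 4.

4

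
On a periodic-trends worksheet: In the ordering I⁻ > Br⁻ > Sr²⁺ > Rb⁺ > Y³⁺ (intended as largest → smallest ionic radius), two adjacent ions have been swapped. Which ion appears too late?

Compare adjacent ions: both have 36 electrons but Z(Sr)=38 > Z(Rb)=37, so Sr²⁺ should be the smaller of the two — yet in this decreasing list Sr²⁺ sits before Rb⁺. Nothing else is reversed, so Rb⁺ should move one place to the left.

Rb⁺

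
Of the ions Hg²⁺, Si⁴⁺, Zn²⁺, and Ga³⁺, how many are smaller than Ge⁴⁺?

1

Electron counts and nuclear charges: Si⁴⁺: 10 e⁻, Z=14, Ge⁴⁺: 28 e⁻, Z=32, Ga³⁺: 28 e⁻, Z=31, Zn²⁺: 28 e⁻, Z=30, Hg²⁺: 78 e⁻, Z=80. Si⁴⁺ < Ge⁴⁺ (same group, period 3 vs 4); Ge⁴⁺ < Ga³⁺ (both 28 e⁻, Z=32>31); Ga³⁺ < Zn²⁺ (both 28 e⁻, Z=31>30); Zn²⁺ < Hg²⁺ (same group, 2 shells fewer).
Relative to Ge⁴⁺, the ions that are smaller are Si⁴⁺. That's 1.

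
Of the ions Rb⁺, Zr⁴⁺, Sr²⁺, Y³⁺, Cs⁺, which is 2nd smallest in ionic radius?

Work out protons and electrons: Zr⁴⁺ has 36 e⁻ (Z=40), Y³⁺ has 36 e⁻ (Z=39), Sr²⁺ has 36 e⁻ (Z=38), Rb⁺ has 36 e⁻ (Z=37), Cs⁺ has 54 e⁻ (Z=55). Zr⁴⁺ < Y³⁺ (isoelectronic, higher Z=40 is smaller); Y³⁺ < Sr²⁺ (isoelectronic, higher Z=39 is smaller); Sr²⁺ < Rb⁺ (isoelectronic, higher Z=38 is smaller); Rb⁺ < Cs⁺ (same group, period 5 vs 6).
That gives Zr⁴⁺ < Y³⁺ < Sr²⁺ < Rb⁺ < Cs⁺. From the smallest end, number 2 is Y³⁺.

Y³⁺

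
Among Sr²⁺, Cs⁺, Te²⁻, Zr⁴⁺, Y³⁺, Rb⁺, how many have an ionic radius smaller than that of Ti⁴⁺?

0

Electron counts and nuclear charges: Ti⁴⁺ (Z=22, 18 e⁻), Zr⁴⁺ (Z=40, 36 e⁻), Y³⁺ (Z=39, 36 e⁻), Sr²⁺ (Z=38, 36 e⁻), Rb⁺ (Z=37, 36 e⁻), Cs⁺ (Z=55, 54 e⁻), Te²⁻ (Z=52, 54 e⁻). Ti⁴⁺ < Zr⁴⁺ (same group, period 4 vs 5); Zr⁴⁺ < Y³⁺ (both 36 e⁻, Z=40>39); Y³⁺ < Sr²⁺ (isoelectronic, higher Z=39 is smaller); Sr²⁺ < Rb⁺ (both 36 e⁻, Z=38>37); Rb⁺ < Cs⁺ (same group, period 5 vs 6); Cs⁺ < Te²⁻ (isoelectronic, higher Z=55 is smaller).
Placing each against Ti⁴⁺: smaller — none; larger — Zr⁴⁺, Y³⁺, Sr²⁺, Rb⁺, Cs⁺, Te²⁻. Count: 0.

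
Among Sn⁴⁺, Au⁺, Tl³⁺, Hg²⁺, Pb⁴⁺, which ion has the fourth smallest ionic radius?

Hg²⁺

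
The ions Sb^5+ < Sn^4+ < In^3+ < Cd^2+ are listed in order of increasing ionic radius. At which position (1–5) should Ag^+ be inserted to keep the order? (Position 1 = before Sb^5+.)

All of these have 46 electrons (isoelectronic). With the same electron cloud, the ion with the most protons pulls it in tightest. Nuclear charges: Sb^5+ (Z=51), Sn^4+ (Z=50), In^3+ (Z=49), Cd^2+ (Z=48), Ag^+ (Z=47). Highest Z is smallest.
The complete sequence is Sb^5+ < Sn^4+ < In^3+ < Cd^2+ < Ag^+. Ag^+ sits at position 5.

5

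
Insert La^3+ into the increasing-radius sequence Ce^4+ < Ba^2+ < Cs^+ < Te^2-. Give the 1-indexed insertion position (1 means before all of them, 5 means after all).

Each ion has 54 electrons. The ranking follows nuclear charge in reverse — greater Z gives a smaller radius. Ce^4+ (Z=58), La^3+ (Z=57), Ba^2+ (Z=56), Cs^+ (Z=55), Te^2- (Z=52).
With La^3+ included the full order is Ce^4+ < La^3+ < Ba^2+ < Cs^+ < Te^2-, so it takes position 2.

2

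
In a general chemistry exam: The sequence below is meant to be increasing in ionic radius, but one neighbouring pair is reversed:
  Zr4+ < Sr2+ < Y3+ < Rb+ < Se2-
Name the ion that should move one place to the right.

Compare adjacent ions: they are isoelectronic (36 e⁻) and Y has more protons than Sr (39 vs 38), making Y3+ smaller — yet in this increasing list Sr2+ sits before Y3+. Nothing else is reversed, so Sr2+ should move one place to the right.

Sr2+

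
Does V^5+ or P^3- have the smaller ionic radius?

All of these have 18 electrons (isoelectronic). With the same electron cloud, the ion with the most protons pulls it in tightest. Nuclear charges: V^5+ (Z=23), P^3- (Z=15). Highest Z is smallest.

V^5+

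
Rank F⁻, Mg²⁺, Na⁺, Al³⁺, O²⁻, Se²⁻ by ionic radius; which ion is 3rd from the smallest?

Na⁺

First list Z and electron count for each: Al³⁺: 10 e⁻, Z=13, Mg²⁺: 10 e⁻, Z=12, Na⁺: 10 e⁻, Z=11, F⁻: 10 e⁻, Z=9, O²⁻: 10 e⁻, Z=8, Se²⁻: 36 e⁻, Z=34. Al³⁺ < Mg²⁺ (both 10 e⁻, Z=13>12); Mg²⁺ < Na⁺ (both 10 e⁻, Z=12>11); Na⁺ < F⁻ (both 10 e⁻, Z=11>9); F⁻ < O²⁻ (both 10 e⁻, Z=9>8); O²⁻ < Se²⁻ (same group, 2 shells fewer).
Full ascending order: Al³⁺ < Mg²⁺ < Na⁺ < F⁻ < O²⁻ < Se²⁻. Counting from the smallest, position 3 is Na⁺.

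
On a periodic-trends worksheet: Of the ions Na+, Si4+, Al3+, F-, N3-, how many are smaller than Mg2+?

All of these have 10 electrons (isoelectronic). With the same electron cloud, the ion with the most protons pulls it in tightest. Nuclear charges: Si4+ (Z=14), Al3+ (Z=13), Mg2+ (Z=12), Na+ (Z=11), F- (Z=9), N3- (Z=7). Highest Z is smallest.
Placing each against Mg2+: smaller — Si4+, Al3+; larger — Na+, F-, N3-. That's 2.

2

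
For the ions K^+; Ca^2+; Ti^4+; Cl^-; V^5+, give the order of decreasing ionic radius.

Cl^- > K^+ > Ca^2+ > Ti^4+ > V^5+

These species are isoelectronic with 18 electrons. The only difference is the number of protons: V^5+ (Z=23), Ti^4+ (Z=22), Ca^2+ (Z=20), K^+ (Z=19), Cl^- (Z=17). The strongest nuclear pull (V^5+) gives the smallest ion.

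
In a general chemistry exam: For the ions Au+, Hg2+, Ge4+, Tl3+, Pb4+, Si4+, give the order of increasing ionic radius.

Work out protons and electrons: Si4+: 10 e⁻, Z=14, Ge4+: 28 e⁻, Z=32, Pb4+: 78 e⁻, Z=82, Tl3+: 78 e⁻, Z=81, Hg2+: 78 e⁻, Z=80, Au+: 78 e⁻, Z=79. Si4+ < Ge4+ (same group, period 3 vs 4); Ge4+ < Pb4+ (same group, period 4 vs 6); Pb4+ < Tl3+ (isoelectronic, higher Z=82 is smaller); Tl3+ < Hg2+ (isoelectronic, higher Z=81 is smaller); Hg2+ < Au+ (isoelectronic, higher Z=80 is smaller).

Si4+ < Ge4+ < Pb4+ < Tl3+ < Hg2+ < Au+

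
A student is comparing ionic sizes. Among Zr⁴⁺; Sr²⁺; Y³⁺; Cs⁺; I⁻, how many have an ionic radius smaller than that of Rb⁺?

3

Work out protons and electrons: Zr⁴⁺: 36 e⁻, Z=40, Y³⁺: 36 e⁻, Z=39, Sr²⁺: 36 e⁻, Z=38, Rb⁺: 36 e⁻, Z=37, Cs⁺: 54 e⁻, Z=55, I⁻: 54 e⁻, Z=53. Zr⁴⁺ < Y³⁺ (isoelectronic, higher Z=40 is smaller); Y³⁺ < Sr²⁺ (both 36 e⁻, Z=39>38); Sr²⁺ < Rb⁺ (isoelectronic, higher Z=38 is smaller); Rb⁺ < Cs⁺ (same group, 1 shell fewer); Cs⁺ < I⁻ (isoelectronic, higher Z=55 is smaller).
Relative to Rb⁺, the ions that are smaller are Zr⁴⁺, Y³⁺, Sr²⁺. Count: 3.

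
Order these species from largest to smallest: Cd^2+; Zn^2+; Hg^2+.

Hg^2+ > Cd^2+ > Zn^2+

Same group, same charge. Going down the group adds an extra shell of electrons, so the ion gets larger: Zn^2+ is highest in the group and smallest.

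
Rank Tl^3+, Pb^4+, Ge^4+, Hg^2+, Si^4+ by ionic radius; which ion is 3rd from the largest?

Pb^4+

Work out protons and electrons: Si^4+ has 10 e⁻ (Z=14), Ge^4+ has 28 e⁻ (Z=32), Pb^4+ has 78 e⁻ (Z=82), Tl^3+ has 78 e⁻ (Z=81), Hg^2+ has 78 e⁻ (Z=80). Si^4+ < Ge^4+ (same group, 1 shell fewer); Ge^4+ < Pb^4+ (same group, period 4 vs 6); Pb^4+ < Tl^3+ (both 78 e⁻, Z=82>81); Tl^3+ < Hg^2+ (isoelectronic, higher Z=81 is smaller).
So the order is Si^4+ < Ge^4+ < Pb^4+ < Tl^3+ < Hg^2+; the 3rd-largest ion is Pb^4+.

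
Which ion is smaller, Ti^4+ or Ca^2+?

Ti^4+

Isoelectronic series (18 e⁻ each). Size is set by nuclear charge: more protons means a smaller ion. Ti^4+ (Z=22), Ca^2+ (Z=20).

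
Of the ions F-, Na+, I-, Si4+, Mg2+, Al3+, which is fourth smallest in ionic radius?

Na+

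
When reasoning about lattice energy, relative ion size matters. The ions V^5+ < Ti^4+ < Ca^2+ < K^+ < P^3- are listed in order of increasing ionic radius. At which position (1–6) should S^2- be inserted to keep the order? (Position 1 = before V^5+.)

5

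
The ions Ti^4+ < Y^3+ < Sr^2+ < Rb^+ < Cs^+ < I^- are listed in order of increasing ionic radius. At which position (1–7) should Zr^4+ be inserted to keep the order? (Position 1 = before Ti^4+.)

Work out protons and electrons: Ti^4+ (Z=22, 18 e⁻), Zr^4+ (Z=40, 36 e⁻), Y^3+ (Z=39, 36 e⁻), Sr^2+ (Z=38, 36 e⁻), Rb^+ (Z=37, 36 e⁻), Cs^+ (Z=55, 54 e⁻), I^- (Z=53, 54 e⁻). Ti^4+ < Zr^4+ (same group, 1 shell fewer); Zr^4+ < Y^3+ (both 36 e⁻, Z=40>39); Y^3+ < Sr^2+ (both 36 e⁻, Z=39>38); Sr^2+ < Rb^+ (isoelectronic, higher Z=38 is smaller); Rb^+ < Cs^+ (same group, period 5 vs 6); Cs^+ < I^- (isoelectronic, higher Z=55 is smaller).
The complete sequence is Ti^4+ < Zr^4+ < Y^3+ < Sr^2+ < Rb^+ < Cs^+ < I^-. Zr^4+ sits at position 2.

2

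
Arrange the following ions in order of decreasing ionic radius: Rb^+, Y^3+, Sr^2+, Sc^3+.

Rb^+ > Sr^2+ > Y^3+ > Sc^3+

Tabulating Z and e⁻: Sc^3+ has 18 e⁻ (Z=21), Y^3+ has 36 e⁻ (Z=39), Sr^2+ has 36 e⁻ (Z=38), Rb^+ has 36 e⁻ (Z=37). Sc^3+ < Y^3+ (same group, period 4 vs 5); Y^3+ < Sr^2+ (both 36 e⁻, Z=39>38); Sr^2+ < Rb^+ (both 36 e⁻, Z=38>37).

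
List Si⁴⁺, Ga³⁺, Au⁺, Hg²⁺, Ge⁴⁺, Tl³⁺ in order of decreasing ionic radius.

First list Z and electron count for each: Si⁴⁺ (Z=14, 10 e⁻), Ge⁴⁺ (Z=32, 28 e⁻), Ga³⁺ (Z=31, 28 e⁻), Tl³⁺ (Z=81, 78 e⁻), Hg²⁺ (Z=80, 78 e⁻), Au⁺ (Z=79, 78 e⁻). Si⁴⁺ < Ge⁴⁺ (same group, period 3 vs 4); Ge⁴⁺ < Ga³⁺ (isoelectronic, higher Z=32 is smaller); Ga³⁺ < Tl³⁺ (same group, period 4 vs 6); Tl³⁺ < Hg²⁺ (both 78 e⁻, Z=81>80); Hg²⁺ < Au⁺ (both 78 e⁻, Z=80>79).

Au⁺ > Hg²⁺ > Tl³⁺ > Ga³⁺ > Ge⁴⁺ > Si⁴⁺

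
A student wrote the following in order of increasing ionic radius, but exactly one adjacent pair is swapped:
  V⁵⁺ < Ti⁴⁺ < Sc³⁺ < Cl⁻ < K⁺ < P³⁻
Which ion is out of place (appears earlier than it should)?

Check each adjacent pair. Cl⁻ and K⁺ are reversed: they are isoelectronic (18 e⁻) and K has more protons than Cl (19 vs 17), making K⁺ smaller. No other neighbouring pair contradicts the periodic trends, so Cl⁻ is the ion listed too early.

Cl⁻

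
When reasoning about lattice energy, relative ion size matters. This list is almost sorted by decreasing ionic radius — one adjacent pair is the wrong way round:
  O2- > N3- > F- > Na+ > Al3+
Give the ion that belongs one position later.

O2-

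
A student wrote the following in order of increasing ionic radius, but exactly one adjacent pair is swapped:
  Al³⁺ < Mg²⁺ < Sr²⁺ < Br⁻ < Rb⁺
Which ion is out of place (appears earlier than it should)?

Compare adjacent ions: they are isoelectronic (36 e⁻) and Rb has more protons than Br (37 vs 35), making Rb⁺ smaller — yet in this increasing list Br⁻ sits before Rb⁺. Nothing else is reversed, so Br⁻ should move one place to the right.

Br⁻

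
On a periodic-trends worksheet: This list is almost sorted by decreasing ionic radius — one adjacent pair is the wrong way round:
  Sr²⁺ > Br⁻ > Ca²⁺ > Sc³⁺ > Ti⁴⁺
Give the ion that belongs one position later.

Compare adjacent ions: both have 36 electrons but Z(Sr)=38 > Z(Br)=35, so Sr²⁺ should be the smaller of the two — yet in this decreasing list Sr²⁺ sits before Br⁻. Nothing else is reversed, so Sr²⁺ should move one place to the right.

Sr²⁺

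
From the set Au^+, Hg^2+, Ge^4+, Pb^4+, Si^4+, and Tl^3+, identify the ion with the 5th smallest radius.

Si^4+: 10 e⁻, Z=14, Ge^4+: 28 e⁻, Z=32, Pb^4+: 78 e⁻, Z=82, Tl^3+: 78 e⁻, Z=81, Hg^2+: 78 e⁻, Z=80, Au^+: 78 e⁻, Z=79. Si^4+ < Ge^4+ (same group, period 3 vs 4); Ge^4+ < Pb^4+ (same group, 2 shells fewer); Pb^4+ < Tl^3+ (isoelectronic, higher Z=82 is smaller); Tl^3+ < Hg^2+ (isoelectronic, higher Z=81 is smaller); Hg^2+ < Au^+ (isoelectronic, higher Z=80 is smaller).
So the order is Si^4+ < Ge^4+ < Pb^4+ < Tl^3+ < Hg^2+ < Au^+; the 5th-smallest ion is Hg^2+.

Hg^2+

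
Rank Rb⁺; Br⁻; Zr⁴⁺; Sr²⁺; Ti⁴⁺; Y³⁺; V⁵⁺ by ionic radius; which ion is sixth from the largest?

Ti⁴⁺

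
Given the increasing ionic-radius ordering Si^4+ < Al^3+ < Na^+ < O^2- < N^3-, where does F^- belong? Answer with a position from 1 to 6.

All of these have 10 electrons (isoelectronic). With the same electron cloud, the ion with the most protons pulls it in tightest. Nuclear charges: Si^4+ (Z=14), Al^3+ (Z=13), Na^+ (Z=11), F^- (Z=9), O^2- (Z=8), N^3- (Z=7). Highest Z is smallest.
Putting F^- in gives Si^4+ < Al^3+ < Na^+ < F^- < O^2- < N^3-; it lands at slot 4.

4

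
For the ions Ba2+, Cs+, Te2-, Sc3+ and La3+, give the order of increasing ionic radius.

Sc3+ < La3+ < Ba2+ < Cs+ < Te2-

Tabulating Z and e⁻: Sc3+: 18 e⁻, Z=21, La3+: 54 e⁻, Z=57, Ba2+: 54 e⁻, Z=56, Cs+: 54 e⁻, Z=55, Te2-: 54 e⁻, Z=52. Sc3+ < La3+ (same group, 2 shells fewer); La3+ < Ba2+ (isoelectronic, higher Z=57 is smaller); Ba2+ < Cs+ (both 54 e⁻, Z=56>55); Cs+ < Te2- (both 54 e⁻, Z=55>52).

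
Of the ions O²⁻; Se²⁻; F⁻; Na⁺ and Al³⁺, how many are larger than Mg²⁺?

4

Electron counts and nuclear charges: Al³⁺ has 10 e⁻ (Z=13), Mg²⁺ has 10 e⁻ (Z=12), Na⁺ has 10 e⁻ (Z=11), F⁻ has 10 e⁻ (Z=9), O²⁻ has 10 e⁻ (Z=8), Se²⁻ has 36 e⁻ (Z=34). Al³⁺ < Mg²⁺ (isoelectronic, higher Z=13 is smaller); Mg²⁺ < Na⁺ (isoelectronic, higher Z=12 is smaller); Na⁺ < F⁻ (isoelectronic, higher Z=11 is smaller); F⁻ < O²⁻ (isoelectronic, higher Z=9 is smaller); O²⁻ < Se²⁻ (same group, period 2 vs 4).
Placing each against Mg²⁺: smaller — Al³⁺; larger — Na⁺, F⁻, O²⁻, Se²⁻. So 4 are larger.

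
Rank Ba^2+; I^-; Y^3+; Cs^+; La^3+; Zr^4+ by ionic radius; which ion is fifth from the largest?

Y^3+

Work out protons and electrons: Zr^4+: 36 e⁻, Z=40, Y^3+: 36 e⁻, Z=39, La^3+: 54 e⁻, Z=57, Ba^2+: 54 e⁻, Z=56, Cs^+: 54 e⁻, Z=55, I^-: 54 e⁻, Z=53. Zr^4+ < Y^3+ (isoelectronic, higher Z=40 is smaller); Y^3+ < La^3+ (same group, period 5 vs 6); La^3+ < Ba^2+ (both 54 e⁻, Z=57>56); Ba^2+ < Cs^+ (isoelectronic, higher Z=56 is smaller); Cs^+ < I^- (both 54 e⁻, Z=55>53).
So the order is Zr^4+ < Y^3+ < La^3+ < Ba^2+ < Cs^+ < I^-; the 5th-largest ion is Y^3+.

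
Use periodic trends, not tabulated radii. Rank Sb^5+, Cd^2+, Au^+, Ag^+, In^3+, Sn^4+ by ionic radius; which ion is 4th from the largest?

In^3+

Sb^5+ has 46 e⁻ (Z=51), Sn^4+ has 46 e⁻ (Z=50), In^3+ has 46 e⁻ (Z=49), Cd^2+ has 46 e⁻ (Z=48), Ag^+ has 46 e⁻ (Z=47), Au^+ has 78 e⁻ (Z=79). Sb^5+ < Sn^4+ (both 46 e⁻, Z=51>50); Sn^4+ < In^3+ (both 46 e⁻, Z=50>49); In^3+ < Cd^2+ (both 46 e⁻, Z=49>48); Cd^2+ < Ag^+ (both 46 e⁻, Z=48>47); Ag^+ < Au^+ (same group, 1 shell fewer).
Ordering: Sb^5+ < Sn^4+ < In^3+ < Cd^2+ < Ag^+ < Au^+. The 4th largest is In^3+.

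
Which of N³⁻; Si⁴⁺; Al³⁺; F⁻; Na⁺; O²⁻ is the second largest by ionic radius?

These species are isoelectronic with 10 electrons. The only difference is the number of protons: Si⁴⁺ (Z=14), Al³⁺ (Z=13), Na⁺ (Z=11), F⁻ (Z=9), O²⁻ (Z=8), N³⁻ (Z=7). The strongest nuclear pull (Si⁴⁺) gives the smallest ion.
So the order is Si⁴⁺ < Al³⁺ < Na⁺ < F⁻ < O²⁻ < N³⁻; the 2nd-largest ion is O²⁻.

O²⁻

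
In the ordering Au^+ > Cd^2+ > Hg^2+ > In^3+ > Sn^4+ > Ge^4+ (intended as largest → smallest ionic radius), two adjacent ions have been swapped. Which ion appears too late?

Check each adjacent pair. Cd^2+ and Hg^2+ are reversed: same group and charge — period 5 sits above period 6, so Cd^2+ is smaller. No other neighbouring pair contradicts the periodic trends, so Hg^2+ is the ion listed too late.

Hg^2+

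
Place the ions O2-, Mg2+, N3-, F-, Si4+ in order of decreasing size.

These species are isoelectronic with 10 electrons. The only difference is the number of protons: Si4+ (Z=14), Mg2+ (Z=12), F- (Z=9), O2- (Z=8), N3- (Z=7). The strongest nuclear pull (Si4+) gives the smallest ion.

N3- > O2- > F- > Mg2+ > Si4+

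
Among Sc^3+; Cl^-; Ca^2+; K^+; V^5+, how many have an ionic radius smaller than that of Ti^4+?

Isoelectronic series (18 e⁻ each). Size is set by nuclear charge: more protons means a smaller ion. V^5+ (Z=23), Ti^4+ (Z=22), Sc^3+ (Z=21), Ca^2+ (Z=20), K^+ (Z=19), Cl^- (Z=17).
Placing each against Ti^4+: smaller — V^5+; larger — Sc^3+, Ca^2+, K^+, Cl^-. Count: 1.

1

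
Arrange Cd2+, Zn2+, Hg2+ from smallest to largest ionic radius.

Same group, same charge. Going down the group adds an extra shell of electrons, so the ion gets larger: Zn2+ is highest in the group and smallest.

Zn2+ < Cd2+ < Hg2+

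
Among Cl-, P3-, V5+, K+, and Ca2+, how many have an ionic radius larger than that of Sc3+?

4

All of these have 18 electrons (isoelectronic). With the same electron cloud, the ion with the most protons pulls it in tightest. Nuclear charges: V5+ (Z=23), Sc3+ (Z=21), Ca2+ (Z=20), K+ (Z=19), Cl- (Z=17), P3- (Z=15). Highest Z is smallest.
Ordering all of them (including Sc3+) by radius gives V5+ < Sc3+ < Ca2+ < K+ < Cl- < P3-. Count: 4.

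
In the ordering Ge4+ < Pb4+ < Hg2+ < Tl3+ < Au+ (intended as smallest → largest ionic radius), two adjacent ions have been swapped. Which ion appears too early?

Scanning neighbour by neighbour, only Hg2+/Tl3+ violates a trend: they are isoelectronic (78 e⁻) and Tl has more protons than Hg (81 vs 80), making Tl3+ smaller. That makes Hg2+ the one sitting a position early relative to where it belongs.

Hg2+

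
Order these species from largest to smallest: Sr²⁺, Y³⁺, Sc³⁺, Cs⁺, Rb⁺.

Cs⁺ > Rb⁺ > Sr²⁺ > Y³⁺ > Sc³⁺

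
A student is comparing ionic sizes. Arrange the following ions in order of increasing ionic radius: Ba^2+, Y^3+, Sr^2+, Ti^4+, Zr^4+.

Ti^4+ < Zr^4+ < Y^3+ < Sr^2+ < Ba^2+

Electron counts and nuclear charges: Ti^4+ (Z=22, 18 e⁻), Zr^4+ (Z=40, 36 e⁻), Y^3+ (Z=39, 36 e⁻), Sr^2+ (Z=38, 36 e⁻), Ba^2+ (Z=56, 54 e⁻). Ti^4+ < Zr^4+ (same group, period 4 vs 5); Zr^4+ < Y^3+ (isoelectronic, higher Z=40 is smaller); Y^3+ < Sr^2+ (isoelectronic, higher Z=39 is smaller); Sr^2+ < Ba^2+ (same group, 1 shell fewer).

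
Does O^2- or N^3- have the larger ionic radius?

Isoelectronic series (10 e⁻ each). Size is set by nuclear charge: more protons means a smaller ion. O^2- (Z=8), N^3- (Z=7).

N^3-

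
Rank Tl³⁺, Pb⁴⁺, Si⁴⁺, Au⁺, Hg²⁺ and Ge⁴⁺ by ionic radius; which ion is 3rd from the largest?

Electron counts and nuclear charges: Si⁴⁺ (Z=14, 10 e⁻), Ge⁴⁺ (Z=32, 28 e⁻), Pb⁴⁺ (Z=82, 78 e⁻), Tl³⁺ (Z=81, 78 e⁻), Hg²⁺ (Z=80, 78 e⁻), Au⁺ (Z=79, 78 e⁻). Si⁴⁺ < Ge⁴⁺ (same group, 1 shell fewer); Ge⁴⁺ < Pb⁴⁺ (same group, 2 shells fewer); Pb⁴⁺ < Tl³⁺ (isoelectronic, higher Z=82 is smaller); Tl³⁺ < Hg²⁺ (both 78 e⁻, Z=81>80); Hg²⁺ < Au⁺ (isoelectronic, higher Z=80 is smaller).
So the order is Si⁴⁺ < Ge⁴⁺ < Pb⁴⁺ < Tl³⁺ < Hg²⁺ < Au⁺; the 3rd-largest ion is Tl³⁺.

Tl³⁺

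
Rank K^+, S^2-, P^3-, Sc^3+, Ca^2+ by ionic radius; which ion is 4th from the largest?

Ca^2+

All of these have 18 electrons (isoelectronic). With the same electron cloud, the ion with the most protons pulls it in tightest. Nuclear charges: Sc^3+ (Z=21), Ca^2+ (Z=20), K^+ (Z=19), S^2- (Z=16), P^3- (Z=15). Highest Z is smallest.
Ordering: Sc^3+ < Ca^2+ < K^+ < S^2- < P^3-. The 4th largest is Ca^2+.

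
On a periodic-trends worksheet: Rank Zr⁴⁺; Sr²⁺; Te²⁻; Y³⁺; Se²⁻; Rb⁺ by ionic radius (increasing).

Electron counts and nuclear charges: Zr⁴⁺ (Z=40, 36 e⁻), Y³⁺ (Z=39, 36 e⁻), Sr²⁺ (Z=38, 36 e⁻), Rb⁺ (Z=37, 36 e⁻), Se²⁻ (Z=34, 36 e⁻), Te²⁻ (Z=52, 54 e⁻). Zr⁴⁺ < Y³⁺ (isoelectronic, higher Z=40 is smaller); Y³⁺ < Sr²⁺ (both 36 e⁻, Z=39>38); Sr²⁺ < Rb⁺ (isoelectronic, higher Z=38 is smaller); Rb⁺ < Se²⁻ (isoelectronic, higher Z=37 is smaller); Se²⁻ < Te²⁻ (same group, period 4 vs 5).

Zr⁴⁺ < Y³⁺ < Sr²⁺ < Rb⁺ < Se²⁻ < Te²⁻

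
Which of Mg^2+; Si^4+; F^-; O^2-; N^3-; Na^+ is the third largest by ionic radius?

F^-

These species are isoelectronic with 10 electrons. The only difference is the number of protons: Si^4+ (Z=14), Mg^2+ (Z=12), Na^+ (Z=11), F^- (Z=9), O^2- (Z=8), N^3- (Z=7). The strongest nuclear pull (Si^4+) gives the smallest ion.
That gives Si^4+ < Mg^2+ < Na^+ < F^- < O^2- < N^3-. From the largest end, number 3 is F^-.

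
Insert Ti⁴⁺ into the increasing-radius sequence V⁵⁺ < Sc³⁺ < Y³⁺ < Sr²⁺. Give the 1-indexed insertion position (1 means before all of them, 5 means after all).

2

Work out protons and electrons: V⁵⁺ has 18 e⁻ (Z=23), Ti⁴⁺ has 18 e⁻ (Z=22), Sc³⁺ has 18 e⁻ (Z=21), Y³⁺ has 36 e⁻ (Z=39), Sr²⁺ has 36 e⁻ (Z=38). V⁵⁺ < Ti⁴⁺ (both 18 e⁻, Z=23>22); Ti⁴⁺ < Sc³⁺ (isoelectronic, higher Z=22 is smaller); Sc³⁺ < Y³⁺ (same group, 1 shell fewer); Y³⁺ < Sr²⁺ (both 36 e⁻, Z=39>38).
Putting Ti⁴⁺ in gives V⁵⁺ < Ti⁴⁺ < Sc³⁺ < Y³⁺ < Sr²⁺; it lands at slot 2.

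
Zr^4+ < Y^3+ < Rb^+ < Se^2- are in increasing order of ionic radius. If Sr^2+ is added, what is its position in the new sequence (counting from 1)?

3

These species are isoelectronic with 36 electrons. The only difference is the number of protons: Zr^4+ (Z=40), Y^3+ (Z=39), Sr^2+ (Z=38), Rb^+ (Z=37), Se^2- (Z=34). The strongest nuclear pull (Zr^4+) gives the smallest ion.
The complete sequence is Zr^4+ < Y^3+ < Sr^2+ < Rb^+ < Se^2-. Sr^2+ sits at position 3.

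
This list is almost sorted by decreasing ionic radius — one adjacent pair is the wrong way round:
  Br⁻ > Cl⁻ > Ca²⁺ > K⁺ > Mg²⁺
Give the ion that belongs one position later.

Ca²⁺

Compare adjacent ions: Ca²⁺ and K⁺ share 18 electrons; the higher nuclear charge on Ca (Z=20) contracts it more, so Ca²⁺ < K⁺ — yet in this decreasing list Ca²⁺ sits before K⁺. Nothing else is reversed, so Ca²⁺ should move one place to the right.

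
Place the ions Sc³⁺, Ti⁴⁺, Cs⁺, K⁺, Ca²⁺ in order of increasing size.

Ti⁴⁺ < Sc³⁺ < Ca²⁺ < K⁺ < Cs⁺

Tabulating Z and e⁻: Ti⁴⁺ (Z=22, 18 e⁻), Sc³⁺ (Z=21, 18 e⁻), Ca²⁺ (Z=20, 18 e⁻), K⁺ (Z=19, 18 e⁻), Cs⁺ (Z=55, 54 e⁻). Ti⁴⁺ < Sc³⁺ (both 18 e⁻, Z=22>21); Sc³⁺ < Ca²⁺ (both 18 e⁻, Z=21>20); Ca²⁺ < K⁺ (both 18 e⁻, Z=20>19); K⁺ < Cs⁺ (same group, 2 shells fewer).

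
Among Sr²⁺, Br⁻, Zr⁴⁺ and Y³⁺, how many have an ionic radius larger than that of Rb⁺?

All of these have 36 electrons (isoelectronic). With the same electron cloud, the ion with the most protons pulls it in tightest. Nuclear charges: Zr⁴⁺ (Z=40), Y³⁺ (Z=39), Sr²⁺ (Z=38), Rb⁺ (Z=37), Br⁻ (Z=35). Highest Z is smallest.
Ordering all of them (including Rb⁺) by radius gives Zr⁴⁺ < Y³⁺ < Sr²⁺ < Rb⁺ < Br⁻. Count: 1.

1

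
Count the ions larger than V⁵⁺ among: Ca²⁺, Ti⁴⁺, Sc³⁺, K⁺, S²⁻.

5

All of these have 18 electrons (isoelectronic). With the same electron cloud, the ion with the most protons pulls it in tightest. Nuclear charges: V⁵⁺ (Z=23), Ti⁴⁺ (Z=22), Sc³⁺ (Z=21), Ca²⁺ (Z=20), K⁺ (Z=19), S²⁻ (Z=16). Highest Z is smallest.
Ordering all of them (including V⁵⁺) by radius gives V⁵⁺ < Ti⁴⁺ < Sc³⁺ < Ca²⁺ < K⁺ < S²⁻. So 5 are larger.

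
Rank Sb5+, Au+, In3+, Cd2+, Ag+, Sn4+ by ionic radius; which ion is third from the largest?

Cd2+

First list Z and electron count for each: Sb5+: 46 e⁻, Z=51, Sn4+: 46 e⁻, Z=50, In3+: 46 e⁻, Z=49, Cd2+: 46 e⁻, Z=48, Ag+: 46 e⁻, Z=47, Au+: 78 e⁻, Z=79. Sb5+ < Sn4+ (both 46 e⁻, Z=51>50); Sn4+ < In3+ (isoelectronic, higher Z=50 is smaller); In3+ < Cd2+ (isoelectronic, higher Z=49 is smaller); Cd2+ < Ag+ (both 46 e⁻, Z=48>47); Ag+ < Au+ (same group, 1 shell fewer).
Ordering: Sb5+ < Sn4+ < In3+ < Cd2+ < Ag+ < Au+. The third largest is Cd2+.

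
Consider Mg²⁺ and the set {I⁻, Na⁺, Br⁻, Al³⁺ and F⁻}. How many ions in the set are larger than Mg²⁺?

First list Z and electron count for each: Al³⁺ (Z=13, 10 e⁻), Mg²⁺ (Z=12, 10 e⁻), Na⁺ (Z=11, 10 e⁻), F⁻ (Z=9, 10 e⁻), Br⁻ (Z=35, 36 e⁻), I⁻ (Z=53, 54 e⁻). Al³⁺ < Mg²⁺ (isoelectronic, higher Z=13 is smaller); Mg²⁺ < Na⁺ (isoelectronic, higher Z=12 is smaller); Na⁺ < F⁻ (isoelectronic, higher Z=11 is smaller); F⁻ < Br⁻ (same group, 2 shells fewer); Br⁻ < I⁻ (same group, 1 shell fewer).
Placing each against Mg²⁺: smaller — Al³⁺; larger — Na⁺, F⁻, Br⁻, I⁻. That's 4.

4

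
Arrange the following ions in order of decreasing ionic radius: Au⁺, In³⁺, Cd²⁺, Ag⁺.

Au⁺ > Ag⁺ > Cd²⁺ > In³⁺

Work out protons and electrons: In³⁺: 46 e⁻, Z=49, Cd²⁺: 46 e⁻, Z=48, Ag⁺: 46 e⁻, Z=47, Au⁺: 78 e⁻, Z=79. In³⁺ < Cd²⁺ (both 46 e⁻, Z=49>48); Cd²⁺ < Ag⁺ (isoelectronic, higher Z=48 is smaller); Ag⁺ < Au⁺ (same group, period 5 vs 6).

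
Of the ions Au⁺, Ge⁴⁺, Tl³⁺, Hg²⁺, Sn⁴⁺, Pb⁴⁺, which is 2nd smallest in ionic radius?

Sn⁴⁺

Work out protons and electrons: Ge⁴⁺ (Z=32, 28 e⁻), Sn⁴⁺ (Z=50, 46 e⁻), Pb⁴⁺ (Z=82, 78 e⁻), Tl³⁺ (Z=81, 78 e⁻), Hg²⁺ (Z=80, 78 e⁻), Au⁺ (Z=79, 78 e⁻). Ge⁴⁺ < Sn⁴⁺ (same group, 1 shell fewer); Sn⁴⁺ < Pb⁴⁺ (same group, period 5 vs 6); Pb⁴⁺ < Tl³⁺ (isoelectronic, higher Z=82 is smaller); Tl³⁺ < Hg²⁺ (isoelectronic, higher Z=81 is smaller); Hg²⁺ < Au⁺ (both 78 e⁻, Z=80>79).
Full ascending order: Ge⁴⁺ < Sn⁴⁺ < Pb⁴⁺ < Tl³⁺ < Hg²⁺ < Au⁺. Counting from the smallest, position 2 is Sn⁴⁺.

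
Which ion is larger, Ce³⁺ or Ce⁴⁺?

Ce³⁺

Same element, different charge: the more highly charged cation has fewer electrons and a greater effective nuclear charge per electron, making Ce⁴⁺ the smallest.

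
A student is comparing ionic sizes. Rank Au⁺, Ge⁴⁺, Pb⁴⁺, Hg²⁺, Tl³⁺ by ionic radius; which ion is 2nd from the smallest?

Pb⁴⁺

Ge⁴⁺ has 28 e⁻ (Z=32), Pb⁴⁺ has 78 e⁻ (Z=82), Tl³⁺ has 78 e⁻ (Z=81), Hg²⁺ has 78 e⁻ (Z=80), Au⁺ has 78 e⁻ (Z=79). Ge⁴⁺ < Pb⁴⁺ (same group, 2 shells fewer); Pb⁴⁺ < Tl³⁺ (both 78 e⁻, Z=82>81); Tl³⁺ < Hg²⁺ (isoelectronic, higher Z=81 is smaller); Hg²⁺ < Au⁺ (both 78 e⁻, Z=80>79).
So the order is Ge⁴⁺ < Pb⁴⁺ < Tl³⁺ < Hg²⁺ < Au⁺; the 2nd-smallest ion is Pb⁴⁺.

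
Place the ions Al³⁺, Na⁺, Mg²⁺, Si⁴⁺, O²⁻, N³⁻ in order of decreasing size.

N³⁻ > O²⁻ > Na⁺ > Mg²⁺ > Al³⁺ > Si⁴⁺

Each ion has 10 electrons. The ranking follows nuclear charge in reverse — greater Z gives a smaller radius. Si⁴⁺ (Z=14), Al³⁺ (Z=13), Mg²⁺ (Z=12), Na⁺ (Z=11), O²⁻ (Z=8), N³⁻ (Z=7).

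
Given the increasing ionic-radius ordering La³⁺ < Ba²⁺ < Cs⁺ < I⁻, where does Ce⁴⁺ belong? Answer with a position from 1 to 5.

1

Each ion has 54 electrons. The ranking follows nuclear charge in reverse — greater Z gives a smaller radius. Ce⁴⁺ (Z=58), La³⁺ (Z=57), Ba²⁺ (Z=56), Cs⁺ (Z=55), I⁻ (Z=53).
Putting Ce⁴⁺ in gives Ce⁴⁺ < La³⁺ < Ba²⁺ < Cs⁺ < I⁻; it lands at slot 1.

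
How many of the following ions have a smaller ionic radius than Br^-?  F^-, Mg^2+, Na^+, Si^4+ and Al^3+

5

Tabulating Z and e⁻: Si^4+: 10 e⁻, Z=14, Al^3+: 10 e⁻, Z=13, Mg^2+: 10 e⁻, Z=12, Na^+: 10 e⁻, Z=11, F^-: 10 e⁻, Z=9, Br^-: 36 e⁻, Z=35. Si^4+ < Al^3+ (both 10 e⁻, Z=14>13); Al^3+ < Mg^2+ (isoelectronic, higher Z=13 is smaller); Mg^2+ < Na^+ (both 10 e⁻, Z=12>11); Na^+ < F^- (both 10 e⁻, Z=11>9); F^- < Br^- (same group, period 2 vs 4).
Placing each against Br^-: smaller — Si^4+, Al^3+, Mg^2+, Na^+, F^-; larger — none. So 5 are smaller.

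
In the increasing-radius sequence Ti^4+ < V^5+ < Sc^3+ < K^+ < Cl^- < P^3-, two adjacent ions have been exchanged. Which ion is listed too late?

Compare adjacent ions: both have 18 electrons but Z(V)=23 > Z(Ti)=22, so V^5+ should be the smaller of the two — yet in this increasing list Ti^4+ sits before V^5+. Nothing else is reversed, so V^5+ should move one place to the left.

V^5+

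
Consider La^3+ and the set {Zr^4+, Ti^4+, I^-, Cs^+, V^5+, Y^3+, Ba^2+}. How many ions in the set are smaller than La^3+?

Tabulating Z and e⁻: V^5+: 18 e⁻, Z=23, Ti^4+: 18 e⁻, Z=22, Zr^4+: 36 e⁻, Z=40, Y^3+: 36 e⁻, Z=39, La^3+: 54 e⁻, Z=57, Ba^2+: 54 e⁻, Z=56, Cs^+: 54 e⁻, Z=55, I^-: 54 e⁻, Z=53. V^5+ < Ti^4+ (isoelectronic, higher Z=23 is smaller); Ti^4+ < Zr^4+ (same group, period 4 vs 5); Zr^4+ < Y^3+ (isoelectronic, higher Z=40 is smaller); Y^3+ < La^3+ (same group, period 5 vs 6); La^3+ < Ba^2+ (isoelectronic, higher Z=57 is smaller); Ba^2+ < Cs^+ (both 54 e⁻, Z=56>55); Cs^+ < I^- (isoelectronic, higher Z=55 is smaller).
Relative to La^3+, the ions that are smaller are V^5+, Ti^4+, Zr^4+, Y^3+. Count: 4.

4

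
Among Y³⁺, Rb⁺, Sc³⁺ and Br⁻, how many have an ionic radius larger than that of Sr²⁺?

2

Electron counts and nuclear charges: Sc³⁺: 18 e⁻, Z=21, Y³⁺: 36 e⁻, Z=39, Sr²⁺: 36 e⁻, Z=38, Rb⁺: 36 e⁻, Z=37, Br⁻: 36 e⁻, Z=35. Sc³⁺ < Y³⁺ (same group, 1 shell fewer); Y³⁺ < Sr²⁺ (isoelectronic, higher Z=39 is smaller); Sr²⁺ < Rb⁺ (isoelectronic, higher Z=38 is smaller); Rb⁺ < Br⁻ (both 36 e⁻, Z=37>35).
Ordering all of them (including Sr²⁺) by radius gives Sc³⁺ < Y³⁺ < Sr²⁺ < Rb⁺ < Br⁻. So 2 are larger.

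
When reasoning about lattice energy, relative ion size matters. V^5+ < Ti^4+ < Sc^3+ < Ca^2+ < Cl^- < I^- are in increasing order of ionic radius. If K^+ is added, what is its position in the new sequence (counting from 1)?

V^5+: 18 e⁻, Z=23, Ti^4+: 18 e⁻, Z=22, Sc^3+: 18 e⁻, Z=21, Ca^2+: 18 e⁻, Z=20, K^+: 18 e⁻, Z=19, Cl^-: 18 e⁻, Z=17, I^-: 54 e⁻, Z=53. V^5+ < Ti^4+ (isoelectronic, higher Z=23 is smaller); Ti^4+ < Sc^3+ (isoelectronic, higher Z=22 is smaller); Sc^3+ < Ca^2+ (isoelectronic, higher Z=21 is smaller); Ca^2+ < K^+ (isoelectronic, higher Z=20 is smaller); K^+ < Cl^- (both 18 e⁻, Z=19>17); Cl^- < I^- (same group, 2 shells fewer).
Putting K^+ in gives V^5+ < Ti^4+ < Sc^3+ < Ca^2+ < K^+ < Cl^- < I^-; it lands at slot 5.

5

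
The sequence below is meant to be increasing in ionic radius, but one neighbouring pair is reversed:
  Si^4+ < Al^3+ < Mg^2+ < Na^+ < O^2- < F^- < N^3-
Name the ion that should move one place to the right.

Check each adjacent pair. O^2- and F^- are reversed: F^- and O^2- share 10 electrons; the higher nuclear charge on F (Z=9) contracts it more, so F^- < O^2-. No other neighbouring pair contradicts the periodic trends, so O^2- is the ion listed too early.

O^2-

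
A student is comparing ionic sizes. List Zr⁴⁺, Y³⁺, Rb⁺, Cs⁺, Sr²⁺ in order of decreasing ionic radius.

Cs⁺ > Rb⁺ > Sr²⁺ > Y³⁺ > Zr⁴⁺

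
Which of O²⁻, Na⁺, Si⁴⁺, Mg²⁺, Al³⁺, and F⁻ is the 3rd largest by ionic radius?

Na⁺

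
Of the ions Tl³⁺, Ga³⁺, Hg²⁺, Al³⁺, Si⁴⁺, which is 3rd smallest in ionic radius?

First list Z and electron count for each: Si⁴⁺ has 10 e⁻ (Z=14), Al³⁺ has 10 e⁻ (Z=13), Ga³⁺ has 28 e⁻ (Z=31), Tl³⁺ has 78 e⁻ (Z=81), Hg²⁺ has 78 e⁻ (Z=80). Si⁴⁺ < Al³⁺ (isoelectronic, higher Z=14 is smaller); Al³⁺ < Ga³⁺ (same group, period 3 vs 4); Ga³⁺ < Tl³⁺ (same group, period 4 vs 6); Tl³⁺ < Hg²⁺ (both 78 e⁻, Z=81>80).
That gives Si⁴⁺ < Al³⁺ < Ga³⁺ < Tl³⁺ < Hg²⁺. From the smallest end, number 3 is Ga³⁺.

Ga³⁺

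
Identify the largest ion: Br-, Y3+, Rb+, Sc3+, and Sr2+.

Br-

First list Z and electron count for each: Sc3+: 18 e⁻, Z=21, Y3+: 36 e⁻, Z=39, Sr2+: 36 e⁻, Z=38, Rb+: 36 e⁻, Z=37, Br-: 36 e⁻, Z=35. Sc3+ < Y3+ (same group, 1 shell fewer); Y3+ < Sr2+ (both 36 e⁻, Z=39>38); Sr2+ < Rb+ (isoelectronic, higher Z=38 is smaller); Rb+ < Br- (isoelectronic, higher Z=37 is smaller).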